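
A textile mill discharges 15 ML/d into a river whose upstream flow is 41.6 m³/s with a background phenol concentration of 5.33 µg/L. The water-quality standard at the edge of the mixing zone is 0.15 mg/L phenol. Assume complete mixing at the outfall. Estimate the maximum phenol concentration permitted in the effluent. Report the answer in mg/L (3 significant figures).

34.8 mg/L

15 ML/d = 0.1736 m³/s.
5.33 µg/L = 0.00533 mg/L.
Mass balance: 0.15·41.77 = 0.1736·Cₑ + 41.6·0.00533.
Cₑ = (6.266 − 0.2217) / 0.1736 = 34.82 mg/L.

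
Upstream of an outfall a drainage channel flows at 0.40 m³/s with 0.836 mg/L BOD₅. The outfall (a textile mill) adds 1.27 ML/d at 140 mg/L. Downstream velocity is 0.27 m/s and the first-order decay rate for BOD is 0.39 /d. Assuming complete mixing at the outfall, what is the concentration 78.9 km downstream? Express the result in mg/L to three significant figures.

1.54 mg/L

1.27 ML/d = 0.0147 m³/s.
After complete mixing, C₀ = (0.0147·140 + 0.4·0.836) / 0.4147 = 5.769 mg/L.
Travel time t = 7.89e+04 m / 0.27 m/s = 2.922e+05 s = 3.382 d.
C = 5.769·exp(−0.39·3.382) = 5.769·0.2674 = 1.542 mg/L.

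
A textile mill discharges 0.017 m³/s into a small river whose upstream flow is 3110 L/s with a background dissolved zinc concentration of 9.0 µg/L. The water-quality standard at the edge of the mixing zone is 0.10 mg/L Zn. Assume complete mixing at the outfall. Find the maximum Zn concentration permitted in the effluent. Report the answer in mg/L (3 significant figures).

16.7 mg/L

3110 L/s = 3.11 m³/s.
9.0 µg/L = 0.009 mg/L.
Mass balance: 0.1·3.127 = 0.017·Cₑ + 3.11·0.009.
Cₑ = (0.3127 − 0.02799) / 0.017 = 16.75 mg/L.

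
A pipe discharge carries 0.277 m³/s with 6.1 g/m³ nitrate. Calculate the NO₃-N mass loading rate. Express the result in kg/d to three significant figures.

146 kg/d

Mass flux = Q·C = 0.277 m³/s × 6.1 g/m³ = 1.69 g/s.
= 1.69 g/s × 86.4 = 146 kg/d.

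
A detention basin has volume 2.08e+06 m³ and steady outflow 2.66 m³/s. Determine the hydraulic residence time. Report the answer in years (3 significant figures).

Q = 2.66 m³/s × 3.156e+07 s/yr = 8.394e+07 m³/yr.
Hydraulic residence time τ = V/Q = 2.08e+06/8.394e+07 = 0.02478 yr.

0.0248 yr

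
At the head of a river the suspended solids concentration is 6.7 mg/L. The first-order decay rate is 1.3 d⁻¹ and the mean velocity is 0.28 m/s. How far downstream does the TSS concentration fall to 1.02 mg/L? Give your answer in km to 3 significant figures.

35.0 km

From C = C₀·e^(−kt), t = ln(C₀/C)/k = ln(6.7/1.02)/1.3 = 1.882/1.3 = 1.448 d.
Distance = v·t = 0.28 m/s × 1.251e+05 s = 3.503e+04 m = 35.03 km.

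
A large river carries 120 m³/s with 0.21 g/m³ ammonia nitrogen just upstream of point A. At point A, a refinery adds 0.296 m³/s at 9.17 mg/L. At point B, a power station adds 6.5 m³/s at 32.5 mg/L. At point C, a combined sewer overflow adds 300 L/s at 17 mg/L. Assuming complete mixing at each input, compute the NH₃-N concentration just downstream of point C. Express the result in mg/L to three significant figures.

1.92 mg/L

After input A: C = (120·0.21 + 0.296·9.17) / 120.3 = 0.232 mg/L.
After input B: C = (120.3·0.232 + 6.5·32.5) / 126.8 = 1.886 mg/L.
300 L/s = 0.3 m³/s.
After input C: C = (126.8·1.886 + 0.3·17) / 127.1 = 1.922 mg/L.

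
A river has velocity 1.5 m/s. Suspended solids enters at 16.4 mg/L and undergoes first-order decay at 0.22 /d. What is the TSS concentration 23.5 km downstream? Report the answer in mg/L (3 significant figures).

Travel time t = 23.5 km / 1.5 m/s = 2.35e+04/1.5 = 1.567e+04 s = 0.1813 d.
First-order decay: C = 16.4·exp(−0.22·0.1813) = 16.4·0.9609 = 15.76 mg/L.

15.8 mg/L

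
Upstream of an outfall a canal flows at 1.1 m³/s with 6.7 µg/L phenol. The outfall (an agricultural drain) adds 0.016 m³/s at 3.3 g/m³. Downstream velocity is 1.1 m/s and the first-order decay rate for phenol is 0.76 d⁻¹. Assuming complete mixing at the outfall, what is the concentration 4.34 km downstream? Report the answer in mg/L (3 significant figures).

6.7 µg/L = 0.0067 mg/L.
After complete mixing, C₀ = (0.016·3.3 + 1.1·0.0067) / 1.116 = 0.05392 mg/L.
Travel time t = 4340 m / 1.1 m/s = 3945 s = 0.04566 d.
C = 0.05392·exp(−0.76·0.04566) = 0.05392·0.9659 = 0.05208 mg/L.

0.0521 mg/L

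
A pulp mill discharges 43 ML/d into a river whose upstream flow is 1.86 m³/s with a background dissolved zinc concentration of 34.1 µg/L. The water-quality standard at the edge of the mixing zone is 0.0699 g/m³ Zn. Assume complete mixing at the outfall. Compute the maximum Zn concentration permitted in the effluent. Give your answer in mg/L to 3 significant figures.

43 ML/d = 0.4977 m³/s.
34.1 µg/L = 0.0341 mg/L.
Mass balance: 0.0699·2.358 = 0.4977·Cₑ + 1.86·0.0341.
Cₑ = (0.1648 − 0.06343) / 0.4977 = 0.2037 mg/L.

0.204 mg/L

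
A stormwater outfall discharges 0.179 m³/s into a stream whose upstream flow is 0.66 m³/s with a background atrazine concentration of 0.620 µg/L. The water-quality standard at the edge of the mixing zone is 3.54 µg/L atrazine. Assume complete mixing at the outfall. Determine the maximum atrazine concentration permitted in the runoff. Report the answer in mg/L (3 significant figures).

0.620 µg/L = 0.00062 mg/L.
3.54 µg/L = 0.00354 mg/L.
Mass balance: 0.00354·0.839 = 0.179·Cₑ + 0.66·0.00062.
Cₑ = (0.00297 − 0.0004092) / 0.179 = 0.01431 mg/L.

0.0143 mg/L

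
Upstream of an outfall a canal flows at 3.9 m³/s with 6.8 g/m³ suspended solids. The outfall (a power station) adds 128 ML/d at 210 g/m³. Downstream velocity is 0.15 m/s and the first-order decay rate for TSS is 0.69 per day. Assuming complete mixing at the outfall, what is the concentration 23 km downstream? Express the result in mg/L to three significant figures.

18.4 mg/L

128 ML/d = 1.481 m³/s.
After complete mixing, C₀ = (1.481·210 + 3.9·6.8) / 5.381 = 62.74 mg/L.
Travel time t = 2.3e+04 m / 0.15 m/s = 1.533e+05 s = 1.775 d.
C = 62.74·exp(−0.69·1.775) = 62.74·0.2939 = 18.44 mg/L.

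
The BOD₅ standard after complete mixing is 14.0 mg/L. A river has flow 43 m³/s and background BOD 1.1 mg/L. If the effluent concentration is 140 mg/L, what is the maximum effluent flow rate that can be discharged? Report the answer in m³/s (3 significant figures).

4.40 m³/s

Mass balance at complete mixing: C_std·(Q_w + Q_r) = Q_w·C_e + Q_r·C_b.
Rearranging, Q_w = Q_r·(C_std − C_b)/(C_e − C_std) = 43·(14 − 1.1) / (140 − 14) = 4.402 m³/s.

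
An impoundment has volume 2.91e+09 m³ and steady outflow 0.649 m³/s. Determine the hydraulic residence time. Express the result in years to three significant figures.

Q = 0.649 m³/s × 3.156e+07 s/yr = 2.048e+07 m³/yr.
Hydraulic residence time τ = V/Q = 2.91e+09/2.048e+07 = 142.1 yr.

142 yr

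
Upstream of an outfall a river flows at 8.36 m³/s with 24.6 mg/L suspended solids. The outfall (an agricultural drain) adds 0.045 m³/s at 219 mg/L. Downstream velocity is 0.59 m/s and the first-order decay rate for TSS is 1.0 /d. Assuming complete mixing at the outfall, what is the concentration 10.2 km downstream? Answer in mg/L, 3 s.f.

After complete mixing, C₀ = (0.045·219 + 8.36·24.6) / 8.405 = 25.64 mg/L.
Travel time t = 1.02e+04 m / 0.59 m/s = 1.729e+04 s = 0.2001 d.
C = 25.64·exp(−1.0·0.2001) = 25.64·0.8187 = 20.99 mg/L.

21.0 mg/L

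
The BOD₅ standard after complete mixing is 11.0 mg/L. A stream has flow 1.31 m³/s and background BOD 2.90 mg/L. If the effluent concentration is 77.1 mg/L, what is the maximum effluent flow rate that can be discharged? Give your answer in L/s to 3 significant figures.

Mass balance at complete mixing: C_std·(Q_w + Q_r) = Q_w·C_e + Q_r·C_b.
Rearranging, Q_w = Q_r·(C_std − C_b)/(C_e − C_std) = 1.31·(11 − 2.9) / (77.1 − 11) = 0.1605 m³/s.
= 160.5 L/s.

161 L/s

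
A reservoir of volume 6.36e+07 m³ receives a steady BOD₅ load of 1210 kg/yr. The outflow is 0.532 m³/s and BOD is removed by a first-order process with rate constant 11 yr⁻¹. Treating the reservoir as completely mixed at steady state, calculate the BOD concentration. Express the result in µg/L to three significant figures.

1.69 µg/L

Outflow Q = 0.532 m³/s × 3.156e+07 s/yr = 1.679e+07 m³/yr.
Steady-state CSTR mass balance: W = Q·C + k·V·C, so C = W/(Q + kV).
Q + kV = 1.679e+07 + 11·6.36e+07 = 7.164e+08 m³/yr.
C = 1210/7.164e+08 = 1.689e-06 kg/m³ = 0.001689 mg/L = 1.689 µg/L.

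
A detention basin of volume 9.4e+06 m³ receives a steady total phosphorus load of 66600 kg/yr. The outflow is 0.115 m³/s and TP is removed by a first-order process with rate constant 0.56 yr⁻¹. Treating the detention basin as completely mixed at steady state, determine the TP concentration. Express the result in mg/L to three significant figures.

Outflow Q = 0.115 m³/s × 3.156e+07 s/yr = 3.629e+06 m³/yr.
Steady-state CSTR mass balance: W = Q·C + k·V·C, so C = W/(Q + kV).
Q + kV = 3.629e+06 + 0.56·9.4e+06 = 8.893e+06 m³/yr.
C = 66600/8.893e+06 = 0.007489 kg/m³ = 7.489 mg/L.

7.49 mg/L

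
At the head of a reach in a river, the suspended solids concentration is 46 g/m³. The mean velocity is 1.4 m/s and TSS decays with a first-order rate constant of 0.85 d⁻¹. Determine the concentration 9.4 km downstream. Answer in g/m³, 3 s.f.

43.1 g/m³

Travel time t = 9.4 km / 1.4 m/s = 9400/1.4 = 6714 s = 0.07771 d.
First-order decay: C = 46·exp(−0.85·0.07771) = 46·0.9361 = 43.06 g/m³.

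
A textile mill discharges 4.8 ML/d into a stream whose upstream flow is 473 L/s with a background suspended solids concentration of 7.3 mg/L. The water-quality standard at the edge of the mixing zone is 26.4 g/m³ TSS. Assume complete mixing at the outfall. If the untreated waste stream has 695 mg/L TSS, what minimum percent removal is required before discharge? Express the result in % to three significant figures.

4.8 ML/d = 0.05556 m³/s.
473 L/s = 0.473 m³/s.
Mass balance: 26.4·0.5286 = 0.05556·Cₑ + 0.473·7.3.
Cₑ = (13.95 − 3.453) / 0.05556 = 189 mg/L.
Required removal = 1 − 189/695 = 72.8 %.

72.8 %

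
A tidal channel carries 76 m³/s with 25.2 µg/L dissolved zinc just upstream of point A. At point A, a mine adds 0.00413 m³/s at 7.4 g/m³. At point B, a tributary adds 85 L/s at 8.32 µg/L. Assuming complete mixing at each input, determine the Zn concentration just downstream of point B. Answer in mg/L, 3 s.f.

0.0256 mg/L

25.2 µg/L = 0.0252 mg/L.
After input A: C = (76·0.0252 + 0.00413·7.4) / 76 = 0.0256 mg/L.
85 L/s = 0.085 m³/s.
8.32 µg/L = 0.00832 mg/L.
After input B: C = (76·0.0256 + 0.085·0.00832) / 76.09 = 0.02558 mg/L.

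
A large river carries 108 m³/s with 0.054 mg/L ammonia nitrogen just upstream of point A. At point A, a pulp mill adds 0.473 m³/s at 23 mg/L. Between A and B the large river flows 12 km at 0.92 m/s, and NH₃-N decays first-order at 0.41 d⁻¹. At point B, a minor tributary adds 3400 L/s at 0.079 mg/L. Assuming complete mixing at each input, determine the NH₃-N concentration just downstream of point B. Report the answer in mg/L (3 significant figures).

After input A: C = (108·0.054 + 0.473·23) / 108.5 = 0.1541 mg/L.
Over the 12 km reach to input B (t = 1.304e+04 s = 0.151 d), decay gives C = 0.1541·exp(−0.41·0.151) = 0.1448 mg/L.
3400 L/s = 3.4 m³/s.
After input B: C = (108.5·0.1448 + 3.4·0.079) / 111.9 = 0.1428 mg/L.

0.143 mg/L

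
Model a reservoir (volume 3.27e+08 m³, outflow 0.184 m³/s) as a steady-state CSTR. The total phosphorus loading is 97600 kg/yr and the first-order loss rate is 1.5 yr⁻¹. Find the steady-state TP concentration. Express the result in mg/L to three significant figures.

0.197 mg/L

Outflow Q = 0.184 m³/s × 3.156e+07 s/yr = 5.807e+06 m³/yr.
Steady-state CSTR mass balance: W = Q·C + k·V·C, so C = W/(Q + kV).
Q + kV = 5.807e+06 + 1.5·3.27e+08 = 4.963e+08 m³/yr.
C = 97600/4.963e+08 = 0.0001967 kg/m³ = 0.1967 mg/L.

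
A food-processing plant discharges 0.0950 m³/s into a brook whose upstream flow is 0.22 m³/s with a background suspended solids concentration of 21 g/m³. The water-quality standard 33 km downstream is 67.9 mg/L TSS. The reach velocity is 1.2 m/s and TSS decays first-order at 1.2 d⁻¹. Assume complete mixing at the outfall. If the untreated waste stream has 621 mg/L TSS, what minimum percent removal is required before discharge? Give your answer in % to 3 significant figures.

Travel time to the compliance point: t = 3.3e+04/1.2 = 2.75e+04 s = 0.3183 d; decay factor exp(−1.2·0.3183) = 0.6825.
So the concentration just after mixing may be at most 67.9/0.6825 = 99.48 mg/L.
Mass balance: 99.48·0.315 = 0.095·Cₑ + 0.22·21.
Cₑ = (31.34 − 4.62) / 0.095 = 281.2 mg/L.
Required removal = 1 − 281.2/621 = 54.71 %.

54.7 %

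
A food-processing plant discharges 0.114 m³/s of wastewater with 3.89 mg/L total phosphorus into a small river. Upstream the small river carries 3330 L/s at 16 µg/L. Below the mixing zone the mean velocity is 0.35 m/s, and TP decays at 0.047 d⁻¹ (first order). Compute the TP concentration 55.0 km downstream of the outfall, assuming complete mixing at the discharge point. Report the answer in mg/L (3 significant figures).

3330 L/s = 3.33 m³/s.
16 µg/L = 0.016 mg/L.
After complete mixing, C₀ = (0.114·3.89 + 3.33·0.016) / 3.444 = 0.1442 mg/L.
Travel time t = 5.5e+04 m / 0.35 m/s = 1.571e+05 s = 1.819 d.
C = 0.1442·exp(−0.047·1.819) = 0.1442·0.9181 = 0.1324 mg/L.

0.132 mg/L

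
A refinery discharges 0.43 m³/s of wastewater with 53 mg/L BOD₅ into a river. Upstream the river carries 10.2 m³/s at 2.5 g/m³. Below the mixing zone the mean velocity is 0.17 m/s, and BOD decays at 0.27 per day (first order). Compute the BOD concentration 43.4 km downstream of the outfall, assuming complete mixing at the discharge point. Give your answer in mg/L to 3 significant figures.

2.05 mg/L

After complete mixing, C₀ = (0.43·53 + 10.2·2.5) / 10.63 = 4.543 mg/L.
Travel time t = 4.34e+04 m / 0.17 m/s = 2.553e+05 s = 2.955 d.
C = 4.543·exp(−0.27·2.955) = 4.543·0.4503 = 2.046 mg/L.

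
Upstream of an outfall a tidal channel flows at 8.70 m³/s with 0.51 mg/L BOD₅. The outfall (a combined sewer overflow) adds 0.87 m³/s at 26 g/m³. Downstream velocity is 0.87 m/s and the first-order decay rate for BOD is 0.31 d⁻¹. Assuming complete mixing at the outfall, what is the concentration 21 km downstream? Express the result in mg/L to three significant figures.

2.59 mg/L

After complete mixing, C₀ = (0.87·26 + 8.7·0.51) / 9.57 = 2.827 mg/L.
Travel time t = 2.1e+04 m / 0.87 m/s = 2.414e+04 s = 0.2794 d.
C = 2.827·exp(−0.31·0.2794) = 2.827·0.917 = 2.593 mg/L.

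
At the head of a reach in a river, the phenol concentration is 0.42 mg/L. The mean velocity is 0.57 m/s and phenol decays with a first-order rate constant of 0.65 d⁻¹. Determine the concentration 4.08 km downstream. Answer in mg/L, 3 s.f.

Travel time t = 4.08 km / 0.57 m/s = 4080/0.57 = 7158 s = 0.08285 d.
First-order decay: C = 0.42·exp(−0.65·0.08285) = 0.42·0.9476 = 0.398 mg/L.

0.398 mg/L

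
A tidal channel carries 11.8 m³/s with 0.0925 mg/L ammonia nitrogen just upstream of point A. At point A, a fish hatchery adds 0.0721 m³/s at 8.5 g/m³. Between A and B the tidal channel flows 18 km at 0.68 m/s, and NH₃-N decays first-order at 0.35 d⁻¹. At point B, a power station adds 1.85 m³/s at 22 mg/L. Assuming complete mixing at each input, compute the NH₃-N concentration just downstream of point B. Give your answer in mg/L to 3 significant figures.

After input A: C = (11.8·0.0925 + 0.0721·8.5) / 11.87 = 0.1436 mg/L.
Over the 18 km reach to input B (t = 2.647e+04 s = 0.3064 d), decay gives C = 0.1436·exp(−0.35·0.3064) = 0.129 mg/L.
After input B: C = (11.87·0.129 + 1.85·22) / 13.72 = 3.078 mg/L.

3.08 mg/L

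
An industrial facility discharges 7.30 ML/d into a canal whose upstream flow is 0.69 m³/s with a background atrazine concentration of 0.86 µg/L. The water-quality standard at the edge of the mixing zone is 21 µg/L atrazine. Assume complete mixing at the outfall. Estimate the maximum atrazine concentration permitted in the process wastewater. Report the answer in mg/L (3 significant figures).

0.185 mg/L

7.30 ML/d = 0.08449 m³/s.
0.86 µg/L = 0.00086 mg/L.
21 µg/L = 0.021 mg/L.
Mass balance: 0.021·0.7745 = 0.08449·Cₑ + 0.69·0.00086.
Cₑ = (0.01626 − 0.0005934) / 0.08449 = 0.1855 mg/L.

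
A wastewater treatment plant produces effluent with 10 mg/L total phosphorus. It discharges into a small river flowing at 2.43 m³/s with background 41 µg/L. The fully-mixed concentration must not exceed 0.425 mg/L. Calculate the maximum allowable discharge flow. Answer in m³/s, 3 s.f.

0.0975 m³/s

41 µg/L = 0.041 mg/L.
Mass balance at complete mixing: C_std·(Q_w + Q_r) = Q_w·C_e + Q_r·C_b.
Rearranging, Q_w = Q_r·(C_std − C_b)/(C_e − C_std) = 2.43·(0.425 − 0.041) / (10 − 0.425) = 0.09745 m³/s.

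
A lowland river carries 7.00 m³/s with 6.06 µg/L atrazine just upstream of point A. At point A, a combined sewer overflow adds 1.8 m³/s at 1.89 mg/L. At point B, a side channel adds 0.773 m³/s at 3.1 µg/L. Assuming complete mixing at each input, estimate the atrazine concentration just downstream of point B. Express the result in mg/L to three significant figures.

6.06 µg/L = 0.00606 mg/L.
After input A: C = (7·0.00606 + 1.8·1.89) / 8.8 = 0.3914 mg/L.
3.1 µg/L = 0.0031 mg/L.
After input B: C = (8.8·0.3914 + 0.773·0.0031) / 9.573 = 0.3601 mg/L.

0.360 mg/L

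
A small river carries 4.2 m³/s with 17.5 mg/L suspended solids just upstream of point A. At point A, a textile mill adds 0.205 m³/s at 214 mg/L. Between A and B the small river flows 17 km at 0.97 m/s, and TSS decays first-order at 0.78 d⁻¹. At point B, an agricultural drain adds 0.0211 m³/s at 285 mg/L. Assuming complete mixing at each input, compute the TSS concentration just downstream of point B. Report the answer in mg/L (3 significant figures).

24.0 mg/L

After input A: C = (4.2·17.5 + 0.205·214) / 4.405 = 26.64 mg/L.
Over the 17 km reach to input B (t = 1.753e+04 s = 0.2028 d), decay gives C = 26.64·exp(−0.78·0.2028) = 22.75 mg/L.
After input B: C = (4.405·22.75 + 0.0211·285) / 4.426 = 24 mg/L.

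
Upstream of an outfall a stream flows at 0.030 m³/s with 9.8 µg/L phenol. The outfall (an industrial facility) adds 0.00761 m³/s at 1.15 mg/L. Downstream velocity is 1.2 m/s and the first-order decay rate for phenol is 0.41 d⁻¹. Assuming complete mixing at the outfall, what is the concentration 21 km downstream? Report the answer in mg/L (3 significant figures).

0.221 mg/L

9.8 µg/L = 0.0098 mg/L.
After complete mixing, C₀ = (0.00761·1.15 + 0.03·0.0098) / 0.03761 = 0.2405 mg/L.
Travel time t = 2.1e+04 m / 1.2 m/s = 1.75e+04 s = 0.2025 d.
C = 0.2405·exp(−0.41·0.2025) = 0.2405·0.9203 = 0.2213 mg/L.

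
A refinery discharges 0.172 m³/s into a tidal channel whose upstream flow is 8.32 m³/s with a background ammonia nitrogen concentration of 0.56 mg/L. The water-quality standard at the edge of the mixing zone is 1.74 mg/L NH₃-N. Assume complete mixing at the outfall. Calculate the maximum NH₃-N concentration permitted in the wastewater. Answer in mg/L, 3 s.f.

58.8 mg/L

Mass balance: 1.74·8.492 = 0.172·Cₑ + 8.32·0.56.
Cₑ = (14.78 − 4.659) / 0.172 = 58.82 mg/L.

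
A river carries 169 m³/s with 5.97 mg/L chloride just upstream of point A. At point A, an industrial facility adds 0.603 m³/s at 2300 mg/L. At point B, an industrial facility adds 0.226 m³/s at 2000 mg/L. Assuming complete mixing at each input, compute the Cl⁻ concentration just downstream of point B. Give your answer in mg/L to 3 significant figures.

16.8 mg/L

After input A: C = (169·5.97 + 0.603·2300) / 169.6 = 14.13 mg/L.
After input B: C = (169.6·14.13 + 0.226·2000) / 169.8 = 16.77 mg/L.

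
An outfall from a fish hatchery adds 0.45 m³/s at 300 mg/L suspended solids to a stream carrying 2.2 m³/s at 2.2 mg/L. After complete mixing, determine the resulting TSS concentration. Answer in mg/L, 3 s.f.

Flow-weighted mixing gives C = (0.45·300 + 2.2·2.2) / (0.45 + 2.2) = 139.8/2.65 = 52.77 mg/L.

52.8 mg/L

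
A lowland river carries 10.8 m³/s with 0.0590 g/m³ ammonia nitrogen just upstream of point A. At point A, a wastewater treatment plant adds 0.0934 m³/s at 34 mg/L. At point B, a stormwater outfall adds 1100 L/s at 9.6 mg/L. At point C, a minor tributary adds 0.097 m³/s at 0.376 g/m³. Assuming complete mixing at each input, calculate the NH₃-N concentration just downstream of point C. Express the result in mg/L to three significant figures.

After input A: C = (10.8·0.059 + 0.0934·34) / 10.89 = 0.35 mg/L.
1100 L/s = 1.1 m³/s.
After input B: C = (10.89·0.35 + 1.1·9.6) / 11.99 = 1.198 mg/L.
After input C: C = (11.99·1.198 + 0.097·0.376) / 12.09 = 1.192 mg/L.

1.19 mg/L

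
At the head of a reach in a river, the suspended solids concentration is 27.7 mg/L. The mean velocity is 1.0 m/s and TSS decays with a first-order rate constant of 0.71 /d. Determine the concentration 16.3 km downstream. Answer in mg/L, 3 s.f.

Travel time t = 16.3 km / 1.0 m/s = 1.63e+04/1.0 = 1.63e+04 s = 0.1887 d.
First-order decay: C = 27.7·exp(−0.71·0.1887) = 27.7·0.8746 = 24.23 mg/L.

24.2 mg/L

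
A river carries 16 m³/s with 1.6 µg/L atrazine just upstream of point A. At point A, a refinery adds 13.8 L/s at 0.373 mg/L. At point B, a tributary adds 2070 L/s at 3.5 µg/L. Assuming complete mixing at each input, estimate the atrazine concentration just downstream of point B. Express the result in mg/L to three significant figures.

0.00210 mg/L

1.6 µg/L = 0.0016 mg/L.
13.8 L/s = 0.0138 m³/s.
After input A: C = (16·0.0016 + 0.0138·0.373) / 16.01 = 0.00192 mg/L.
2070 L/s = 2.07 m³/s.
3.5 µg/L = 0.0035 mg/L.
After input B: C = (16.01·0.00192 + 2.07·0.0035) / 18.08 = 0.002101 mg/L.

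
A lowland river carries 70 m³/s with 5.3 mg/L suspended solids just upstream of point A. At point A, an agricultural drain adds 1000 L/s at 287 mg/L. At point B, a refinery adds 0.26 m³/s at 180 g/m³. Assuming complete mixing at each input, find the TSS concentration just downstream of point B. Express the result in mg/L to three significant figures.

1000 L/s = 1 m³/s.
After input A: C = (70·5.3 + 1·287) / 71 = 9.268 mg/L.
After input B: C = (71·9.268 + 0.26·180) / 71.26 = 9.891 mg/L.

9.89 mg/L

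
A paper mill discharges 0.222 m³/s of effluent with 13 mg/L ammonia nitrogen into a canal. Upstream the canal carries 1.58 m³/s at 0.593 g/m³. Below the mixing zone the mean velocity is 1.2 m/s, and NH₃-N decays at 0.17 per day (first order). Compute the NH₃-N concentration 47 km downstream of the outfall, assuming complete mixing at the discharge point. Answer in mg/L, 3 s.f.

1.96 mg/L

After complete mixing, C₀ = (0.222·13 + 1.58·0.593) / 1.802 = 2.121 mg/L.
Travel time t = 4.7e+04 m / 1.2 m/s = 3.917e+04 s = 0.4533 d.
C = 2.121·exp(−0.17·0.4533) = 2.121·0.9258 = 1.964 mg/L.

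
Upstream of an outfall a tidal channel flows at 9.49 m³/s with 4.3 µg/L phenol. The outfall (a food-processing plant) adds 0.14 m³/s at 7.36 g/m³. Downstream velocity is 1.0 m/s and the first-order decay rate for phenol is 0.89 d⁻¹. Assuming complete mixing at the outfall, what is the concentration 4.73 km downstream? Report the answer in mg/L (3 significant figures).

4.3 µg/L = 0.0043 mg/L.
After complete mixing, C₀ = (0.14·7.36 + 9.49·0.0043) / 9.63 = 0.1112 mg/L.
Travel time t = 4730 m / 1.0 m/s = 4730 s = 0.05475 d.
C = 0.1112·exp(−0.89·0.05475) = 0.1112·0.9524 = 0.1059 mg/L.

0.106 mg/L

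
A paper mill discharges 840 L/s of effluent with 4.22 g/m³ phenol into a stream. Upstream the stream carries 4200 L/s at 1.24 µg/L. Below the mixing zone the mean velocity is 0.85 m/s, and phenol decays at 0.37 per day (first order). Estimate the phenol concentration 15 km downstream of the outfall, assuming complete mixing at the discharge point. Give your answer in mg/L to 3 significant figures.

840 L/s = 0.84 m³/s.
4200 L/s = 4.2 m³/s.
1.24 µg/L = 0.00124 mg/L.
After complete mixing, C₀ = (0.84·4.22 + 4.2·0.00124) / 5.04 = 0.7044 mg/L.
Travel time t = 1.5e+04 m / 0.85 m/s = 1.765e+04 s = 0.2042 d.
C = 0.7044·exp(−0.37·0.2042) = 0.7044·0.9272 = 0.6531 mg/L.

0.653 mg/L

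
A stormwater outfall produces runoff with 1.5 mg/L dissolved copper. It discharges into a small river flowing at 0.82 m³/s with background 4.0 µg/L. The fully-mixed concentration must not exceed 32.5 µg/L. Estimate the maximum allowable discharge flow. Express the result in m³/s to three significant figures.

0.0159 m³/s

4.0 µg/L = 0.004 mg/L.
32.5 µg/L = 0.0325 mg/L.
Mass balance at complete mixing: C_std·(Q_w + Q_r) = Q_w·C_e + Q_r·C_b.
Rearranging, Q_w = Q_r·(C_std − C_b)/(C_e − C_std) = 0.82·(0.0325 − 0.004) / (1.5 − 0.0325) = 0.01593 m³/s.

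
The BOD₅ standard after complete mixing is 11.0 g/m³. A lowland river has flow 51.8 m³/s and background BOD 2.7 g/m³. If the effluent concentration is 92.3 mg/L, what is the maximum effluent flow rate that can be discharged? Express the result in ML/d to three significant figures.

457 ML/d

Mass balance at complete mixing: C_std·(Q_w + Q_r) = Q_w·C_e + Q_r·C_b.
Rearranging, Q_w = Q_r·(C_std − C_b)/(C_e − C_std) = 51.8·(11 − 2.7) / (92.3 − 11) = 5.288 m³/s.
= 456.9 ML/d.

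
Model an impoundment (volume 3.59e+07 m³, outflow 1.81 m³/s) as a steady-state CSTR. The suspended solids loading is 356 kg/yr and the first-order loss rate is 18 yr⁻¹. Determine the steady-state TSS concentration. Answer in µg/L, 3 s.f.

0.506 µg/L

Outflow Q = 1.81 m³/s × 3.156e+07 s/yr = 5.712e+07 m³/yr.
Steady-state CSTR mass balance: W = Q·C + k·V·C, so C = W/(Q + kV).
Q + kV = 5.712e+07 + 18·3.59e+07 = 7.033e+08 m³/yr.
C = 356/7.033e+08 = 5.062e-07 kg/m³ = 0.0005062 mg/L = 0.5062 µg/L.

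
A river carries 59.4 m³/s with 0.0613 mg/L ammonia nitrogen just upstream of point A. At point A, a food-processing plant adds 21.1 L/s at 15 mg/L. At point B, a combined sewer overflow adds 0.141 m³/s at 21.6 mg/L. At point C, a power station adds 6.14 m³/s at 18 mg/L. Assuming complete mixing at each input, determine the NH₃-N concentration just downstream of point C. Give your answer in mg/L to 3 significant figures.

1.79 mg/L

21.1 L/s = 0.0211 m³/s.
After input A: C = (59.4·0.0613 + 0.0211·15) / 59.42 = 0.0666 mg/L.
After input B: C = (59.42·0.0666 + 0.141·21.6) / 59.56 = 0.1176 mg/L.
After input C: C = (59.56·0.1176 + 6.14·18) / 65.7 = 1.789 mg/L.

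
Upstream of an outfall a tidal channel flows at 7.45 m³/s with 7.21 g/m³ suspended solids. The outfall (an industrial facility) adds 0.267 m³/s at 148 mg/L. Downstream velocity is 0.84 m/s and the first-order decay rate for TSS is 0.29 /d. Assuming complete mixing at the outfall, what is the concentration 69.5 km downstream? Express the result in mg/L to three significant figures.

After complete mixing, C₀ = (0.267·148 + 7.45·7.21) / 7.717 = 12.08 mg/L.
Travel time t = 6.95e+04 m / 0.84 m/s = 8.274e+04 s = 0.9576 d.
C = 12.08·exp(−0.29·0.9576) = 12.08·0.7575 = 9.152 mg/L.

9.15 mg/L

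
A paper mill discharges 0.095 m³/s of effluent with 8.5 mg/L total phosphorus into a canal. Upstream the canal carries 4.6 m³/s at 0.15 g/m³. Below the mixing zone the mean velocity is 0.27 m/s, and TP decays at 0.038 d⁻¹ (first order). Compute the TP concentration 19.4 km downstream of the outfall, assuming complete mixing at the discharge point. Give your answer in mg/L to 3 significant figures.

0.309 mg/L

After complete mixing, C₀ = (0.095·8.5 + 4.6·0.15) / 4.695 = 0.319 mg/L.
Travel time t = 1.94e+04 m / 0.27 m/s = 7.185e+04 s = 0.8316 d.
C = 0.319·exp(−0.038·0.8316) = 0.319·0.9689 = 0.309 mg/L.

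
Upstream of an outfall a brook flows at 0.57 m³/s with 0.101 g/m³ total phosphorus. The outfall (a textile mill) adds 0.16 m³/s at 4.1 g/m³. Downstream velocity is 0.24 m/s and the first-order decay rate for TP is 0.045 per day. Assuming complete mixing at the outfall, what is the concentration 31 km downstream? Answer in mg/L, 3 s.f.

0.914 mg/L

After complete mixing, C₀ = (0.16·4.1 + 0.57·0.101) / 0.73 = 0.9775 mg/L.
Travel time t = 3.1e+04 m / 0.24 m/s = 1.292e+05 s = 1.495 d.
C = 0.9775·exp(−0.045·1.495) = 0.9775·0.9349 = 0.9139 mg/L.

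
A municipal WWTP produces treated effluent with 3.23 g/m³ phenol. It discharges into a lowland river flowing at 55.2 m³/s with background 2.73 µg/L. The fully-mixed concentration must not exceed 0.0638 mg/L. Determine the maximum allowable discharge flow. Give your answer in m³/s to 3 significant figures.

1.06 m³/s

2.73 µg/L = 0.00273 mg/L.
Mass balance at complete mixing: C_std·(Q_w + Q_r) = Q_w·C_e + Q_r·C_b.
Rearranging, Q_w = Q_r·(C_std − C_b)/(C_e − C_std) = 55.2·(0.0638 − 0.00273) / (3.23 − 0.0638) = 1.065 m³/s.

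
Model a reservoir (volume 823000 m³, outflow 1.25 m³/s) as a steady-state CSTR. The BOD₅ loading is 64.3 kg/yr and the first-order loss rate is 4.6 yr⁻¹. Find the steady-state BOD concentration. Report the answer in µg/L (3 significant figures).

1.49 µg/L

Outflow Q = 1.25 m³/s × 3.156e+07 s/yr = 3.945e+07 m³/yr.
Steady-state CSTR mass balance: W = Q·C + k·V·C, so C = W/(Q + kV).
Q + kV = 3.945e+07 + 4.6·823000 = 4.323e+07 m³/yr.
C = 64.3/4.323e+07 = 1.487e-06 kg/m³ = 0.001487 mg/L = 1.487 µg/L.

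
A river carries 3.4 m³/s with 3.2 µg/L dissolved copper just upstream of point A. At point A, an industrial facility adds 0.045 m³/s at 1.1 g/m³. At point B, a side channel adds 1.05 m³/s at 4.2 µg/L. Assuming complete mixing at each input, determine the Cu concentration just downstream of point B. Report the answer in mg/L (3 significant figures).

0.0144 mg/L

3.2 µg/L = 0.0032 mg/L.
After input A: C = (3.4·0.0032 + 0.045·1.1) / 3.445 = 0.01753 mg/L.
4.2 µg/L = 0.0042 mg/L.
After input B: C = (3.445·0.01753 + 1.05·0.0042) / 4.495 = 0.01441 mg/L.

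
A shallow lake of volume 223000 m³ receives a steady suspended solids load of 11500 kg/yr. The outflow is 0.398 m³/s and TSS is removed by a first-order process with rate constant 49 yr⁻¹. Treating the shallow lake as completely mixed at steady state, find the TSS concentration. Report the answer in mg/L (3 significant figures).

Outflow Q = 0.398 m³/s × 3.156e+07 s/yr = 1.256e+07 m³/yr.
Steady-state CSTR mass balance: W = Q·C + k·V·C, so C = W/(Q + kV).
Q + kV = 1.256e+07 + 49·223000 = 2.349e+07 m³/yr.
C = 11500/2.349e+07 = 0.0004896 kg/m³ = 0.4896 mg/L.

0.490 mg/L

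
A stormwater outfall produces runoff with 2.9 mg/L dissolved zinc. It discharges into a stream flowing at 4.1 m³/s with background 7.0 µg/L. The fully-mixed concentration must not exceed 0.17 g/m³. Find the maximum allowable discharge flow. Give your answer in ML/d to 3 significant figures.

21.2 ML/d

7.0 µg/L = 0.007 mg/L.
Mass balance at complete mixing: C_std·(Q_w + Q_r) = Q_w·C_e + Q_r·C_b.
Rearranging, Q_w = Q_r·(C_std − C_b)/(C_e − C_std) = 4.1·(0.17 − 0.007) / (2.9 − 0.17) = 0.2448 m³/s.
= 21.15 ML/d.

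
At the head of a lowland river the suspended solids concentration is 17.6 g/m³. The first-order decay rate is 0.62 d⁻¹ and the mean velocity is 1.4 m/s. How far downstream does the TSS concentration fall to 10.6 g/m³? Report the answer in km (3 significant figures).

98.9 km

From C = C₀·e^(−kt), t = ln(C₀/C)/k = ln(17.6/10.6)/0.62 = 0.507/0.62 = 0.8178 d.
Distance = v·t = 1.4 m/s × 7.066e+04 s = 9.892e+04 m = 98.92 km.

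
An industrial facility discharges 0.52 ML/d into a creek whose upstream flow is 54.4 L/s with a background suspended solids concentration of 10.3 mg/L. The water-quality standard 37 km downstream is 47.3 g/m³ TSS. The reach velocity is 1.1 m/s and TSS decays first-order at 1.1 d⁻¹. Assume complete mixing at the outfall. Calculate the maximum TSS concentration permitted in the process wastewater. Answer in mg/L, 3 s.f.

0.52 ML/d = 0.006019 m³/s.
54.4 L/s = 0.0544 m³/s.
Travel time to the compliance point: t = 3.7e+04/1.1 = 3.364e+04 s = 0.3893 d; decay factor exp(−1.1·0.3893) = 0.6517.
So the concentration just after mixing may be at most 47.3/0.6517 = 72.58 mg/L.
Mass balance: 72.58·0.06042 = 0.006019·Cₑ + 0.0544·10.3.
Cₑ = (4.385 − 0.5603) / 0.006019 = 635.6 mg/L.

636 mg/L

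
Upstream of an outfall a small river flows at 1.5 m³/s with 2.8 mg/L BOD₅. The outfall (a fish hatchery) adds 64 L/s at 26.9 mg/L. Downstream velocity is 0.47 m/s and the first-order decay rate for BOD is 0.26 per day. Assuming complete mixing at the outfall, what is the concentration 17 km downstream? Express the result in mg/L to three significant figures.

64 L/s = 0.064 m³/s.
After complete mixing, C₀ = (0.064·26.9 + 1.5·2.8) / 1.564 = 3.786 mg/L.
Travel time t = 1.7e+04 m / 0.47 m/s = 3.617e+04 s = 0.4186 d.
C = 3.786·exp(−0.26·0.4186) = 3.786·0.8969 = 3.396 mg/L.

3.40 mg/L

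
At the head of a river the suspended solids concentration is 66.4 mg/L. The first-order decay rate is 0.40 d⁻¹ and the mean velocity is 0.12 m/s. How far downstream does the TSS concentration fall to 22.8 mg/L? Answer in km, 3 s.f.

From C = C₀·e^(−kt), t = ln(C₀/C)/k = ln(66.4/22.8)/0.40 = 1.069/0.40 = 2.672 d.
Distance = v·t = 0.12 m/s × 2.309e+05 s = 2.771e+04 m = 27.71 km.

27.7 km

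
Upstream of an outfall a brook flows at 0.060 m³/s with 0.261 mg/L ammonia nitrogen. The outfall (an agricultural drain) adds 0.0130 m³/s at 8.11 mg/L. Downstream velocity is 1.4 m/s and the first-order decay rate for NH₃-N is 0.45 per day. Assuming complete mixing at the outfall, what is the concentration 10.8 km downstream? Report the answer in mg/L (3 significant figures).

After complete mixing, C₀ = (0.013·8.11 + 0.06·0.261) / 0.073 = 1.659 mg/L.
Travel time t = 1.08e+04 m / 1.4 m/s = 7714 s = 0.08929 d.
C = 1.659·exp(−0.45·0.08929) = 1.659·0.9606 = 1.593 mg/L.

1.59 mg/L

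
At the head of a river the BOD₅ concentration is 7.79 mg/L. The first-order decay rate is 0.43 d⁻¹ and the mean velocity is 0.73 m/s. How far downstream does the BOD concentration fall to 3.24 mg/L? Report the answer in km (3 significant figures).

From C = C₀·e^(−kt), t = ln(C₀/C)/k = ln(7.79/3.24)/0.43 = 0.8773/0.43 = 2.04 d.
Distance = v·t = 0.73 m/s × 1.763e+05 s = 1.287e+05 m = 128.7 km.

129 km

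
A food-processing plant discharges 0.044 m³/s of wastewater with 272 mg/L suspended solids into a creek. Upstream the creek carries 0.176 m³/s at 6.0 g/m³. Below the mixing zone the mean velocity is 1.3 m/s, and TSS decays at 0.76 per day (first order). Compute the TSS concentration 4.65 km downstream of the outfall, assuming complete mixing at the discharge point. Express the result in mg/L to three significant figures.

57.4 mg/L

After complete mixing, C₀ = (0.044·272 + 0.176·6) / 0.22 = 59.2 mg/L.
Travel time t = 4650 m / 1.3 m/s = 3577 s = 0.0414 d.
C = 59.2·exp(−0.76·0.0414) = 59.2·0.969 = 57.37 mg/L.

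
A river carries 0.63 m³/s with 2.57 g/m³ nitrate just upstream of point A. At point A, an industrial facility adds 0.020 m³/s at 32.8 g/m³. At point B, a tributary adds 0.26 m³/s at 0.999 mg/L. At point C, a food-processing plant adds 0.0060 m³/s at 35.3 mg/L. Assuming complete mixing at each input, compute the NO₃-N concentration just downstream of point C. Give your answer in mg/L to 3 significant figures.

After input A: C = (0.63·2.57 + 0.02·32.8) / 0.65 = 3.5 mg/L.
After input B: C = (0.65·3.5 + 0.26·0.999) / 0.91 = 2.786 mg/L.
After input C: C = (0.91·2.786 + 0.006·35.3) / 0.916 = 2.999 mg/L.

3.00 mg/L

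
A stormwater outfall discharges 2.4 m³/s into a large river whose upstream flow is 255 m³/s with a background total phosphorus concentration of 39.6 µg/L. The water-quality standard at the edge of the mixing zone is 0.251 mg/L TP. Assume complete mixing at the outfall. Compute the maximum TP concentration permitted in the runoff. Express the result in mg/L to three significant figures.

22.7 mg/L

39.6 µg/L = 0.0396 mg/L.
Mass balance: 0.251·257.4 = 2.4·Cₑ + 255·0.0396.
Cₑ = (64.61 − 10.1) / 2.4 = 22.71 mg/L.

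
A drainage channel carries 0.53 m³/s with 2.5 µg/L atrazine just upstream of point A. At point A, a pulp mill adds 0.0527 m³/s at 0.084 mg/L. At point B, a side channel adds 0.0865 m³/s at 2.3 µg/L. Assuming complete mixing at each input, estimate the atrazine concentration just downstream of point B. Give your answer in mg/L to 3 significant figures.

0.00889 mg/L

2.5 µg/L = 0.0025 mg/L.
After input A: C = (0.53·0.0025 + 0.0527·0.084) / 0.5827 = 0.009871 mg/L.
2.3 µg/L = 0.0023 mg/L.
After input B: C = (0.5827·0.009871 + 0.0865·0.0023) / 0.6692 = 0.008892 mg/L.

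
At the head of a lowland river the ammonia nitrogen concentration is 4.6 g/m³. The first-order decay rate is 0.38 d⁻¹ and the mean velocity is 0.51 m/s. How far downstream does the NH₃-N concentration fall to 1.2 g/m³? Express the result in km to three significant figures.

156 km

From C = C₀·e^(−kt), t = ln(C₀/C)/k = ln(4.6/1.2)/0.38 = 1.344/0.38 = 3.536 d.
Distance = v·t = 0.51 m/s × 3.055e+05 s = 1.558e+05 m = 155.8 km.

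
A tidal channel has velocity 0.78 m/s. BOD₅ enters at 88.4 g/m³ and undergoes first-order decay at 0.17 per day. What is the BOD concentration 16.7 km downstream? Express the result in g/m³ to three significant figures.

84.8 g/m³

Travel time t = 16.7 km / 0.78 m/s = 1.67e+04/0.78 = 2.141e+04 s = 0.2478 d.
First-order decay: C = 88.4·exp(−0.17·0.2478) = 88.4·0.9587 = 84.75 g/m³.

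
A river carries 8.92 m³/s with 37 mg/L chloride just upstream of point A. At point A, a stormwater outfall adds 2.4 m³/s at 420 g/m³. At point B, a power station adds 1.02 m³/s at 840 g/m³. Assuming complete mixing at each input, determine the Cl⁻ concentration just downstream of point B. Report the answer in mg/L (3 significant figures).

After input A: C = (8.92·37 + 2.4·420) / 11.32 = 118.2 mg/L.
After input B: C = (11.32·118.2 + 1.02·840) / 12.34 = 177.9 mg/L.

178 mg/L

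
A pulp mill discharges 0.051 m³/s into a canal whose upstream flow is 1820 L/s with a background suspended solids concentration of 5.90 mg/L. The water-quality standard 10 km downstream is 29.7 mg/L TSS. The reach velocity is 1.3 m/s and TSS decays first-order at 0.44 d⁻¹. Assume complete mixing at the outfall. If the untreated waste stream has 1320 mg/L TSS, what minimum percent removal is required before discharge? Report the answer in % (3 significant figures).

1820 L/s = 1.82 m³/s.
Travel time to the compliance point: t = 1e+04/1.3 = 7692 s = 0.08903 d; decay factor exp(−0.44·0.08903) = 0.9616.
So the concentration just after mixing may be at most 29.7/0.9616 = 30.89 mg/L.
Mass balance: 30.89·1.871 = 0.051·Cₑ + 1.82·5.9.
Cₑ = (57.79 − 10.74) / 0.051 = 922.6 mg/L.
Required removal = 1 − 922.6/1320 = 30.11 %.

30.1 %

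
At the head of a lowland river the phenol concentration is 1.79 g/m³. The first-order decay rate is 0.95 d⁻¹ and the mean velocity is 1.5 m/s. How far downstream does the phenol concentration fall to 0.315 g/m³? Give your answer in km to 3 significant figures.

237 km

From C = C₀·e^(−kt), t = ln(C₀/C)/k = ln(1.79/0.315)/0.95 = 1.737/0.95 = 1.829 d.
Distance = v·t = 1.5 m/s × 1.58e+05 s = 2.37e+05 m = 237 km.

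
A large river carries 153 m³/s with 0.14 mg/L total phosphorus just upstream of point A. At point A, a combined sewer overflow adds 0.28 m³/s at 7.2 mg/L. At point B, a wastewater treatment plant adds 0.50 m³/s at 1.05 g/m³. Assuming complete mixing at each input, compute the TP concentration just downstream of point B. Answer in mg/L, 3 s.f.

After input A: C = (153·0.14 + 0.28·7.2) / 153.3 = 0.1529 mg/L.
After input B: C = (153.3·0.1529 + 0.5·1.05) / 153.8 = 0.1558 mg/L.

0.156 mg/L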